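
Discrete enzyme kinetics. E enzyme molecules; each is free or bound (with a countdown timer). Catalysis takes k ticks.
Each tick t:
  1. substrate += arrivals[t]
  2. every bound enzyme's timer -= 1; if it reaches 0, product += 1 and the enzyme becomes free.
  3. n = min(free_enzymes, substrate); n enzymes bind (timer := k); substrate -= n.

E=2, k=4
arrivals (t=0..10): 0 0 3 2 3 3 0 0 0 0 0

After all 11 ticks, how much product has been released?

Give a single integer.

Answer: 4

Derivation:
t=0: arr=0 -> substrate=0 bound=0 product=0
t=1: arr=0 -> substrate=0 bound=0 product=0
t=2: arr=3 -> substrate=1 bound=2 product=0
t=3: arr=2 -> substrate=3 bound=2 product=0
t=4: arr=3 -> substrate=6 bound=2 product=0
t=5: arr=3 -> substrate=9 bound=2 product=0
t=6: arr=0 -> substrate=7 bound=2 product=2
t=7: arr=0 -> substrate=7 bound=2 product=2
t=8: arr=0 -> substrate=7 bound=2 product=2
t=9: arr=0 -> substrate=7 bound=2 product=2
t=10: arr=0 -> substrate=5 bound=2 product=4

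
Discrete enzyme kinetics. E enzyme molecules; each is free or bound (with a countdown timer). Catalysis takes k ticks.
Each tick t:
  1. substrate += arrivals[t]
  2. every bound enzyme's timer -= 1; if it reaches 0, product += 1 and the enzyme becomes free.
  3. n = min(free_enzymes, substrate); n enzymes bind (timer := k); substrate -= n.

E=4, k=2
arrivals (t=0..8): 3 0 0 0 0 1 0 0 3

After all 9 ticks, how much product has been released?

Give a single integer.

Answer: 4

Derivation:
t=0: arr=3 -> substrate=0 bound=3 product=0
t=1: arr=0 -> substrate=0 bound=3 product=0
t=2: arr=0 -> substrate=0 bound=0 product=3
t=3: arr=0 -> substrate=0 bound=0 product=3
t=4: arr=0 -> substrate=0 bound=0 product=3
t=5: arr=1 -> substrate=0 bound=1 product=3
t=6: arr=0 -> substrate=0 bound=1 product=3
t=7: arr=0 -> substrate=0 bound=0 product=4
t=8: arr=3 -> substrate=0 bound=3 product=4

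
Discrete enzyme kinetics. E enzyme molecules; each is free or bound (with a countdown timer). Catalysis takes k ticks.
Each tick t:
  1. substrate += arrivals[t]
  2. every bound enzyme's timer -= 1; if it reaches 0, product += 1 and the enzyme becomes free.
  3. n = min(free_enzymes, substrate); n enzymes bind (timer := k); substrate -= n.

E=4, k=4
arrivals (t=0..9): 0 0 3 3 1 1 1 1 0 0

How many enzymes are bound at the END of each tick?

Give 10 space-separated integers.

Answer: 0 0 3 4 4 4 4 4 4 4

Derivation:
t=0: arr=0 -> substrate=0 bound=0 product=0
t=1: arr=0 -> substrate=0 bound=0 product=0
t=2: arr=3 -> substrate=0 bound=3 product=0
t=3: arr=3 -> substrate=2 bound=4 product=0
t=4: arr=1 -> substrate=3 bound=4 product=0
t=5: arr=1 -> substrate=4 bound=4 product=0
t=6: arr=1 -> substrate=2 bound=4 product=3
t=7: arr=1 -> substrate=2 bound=4 product=4
t=8: arr=0 -> substrate=2 bound=4 product=4
t=9: arr=0 -> substrate=2 bound=4 product=4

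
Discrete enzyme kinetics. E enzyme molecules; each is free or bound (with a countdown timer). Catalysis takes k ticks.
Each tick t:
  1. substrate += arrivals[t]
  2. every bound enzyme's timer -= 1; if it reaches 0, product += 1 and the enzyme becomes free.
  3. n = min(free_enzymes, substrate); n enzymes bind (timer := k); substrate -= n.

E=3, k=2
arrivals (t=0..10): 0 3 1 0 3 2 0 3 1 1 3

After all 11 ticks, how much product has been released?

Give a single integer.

t=0: arr=0 -> substrate=0 bound=0 product=0
t=1: arr=3 -> substrate=0 bound=3 product=0
t=2: arr=1 -> substrate=1 bound=3 product=0
t=3: arr=0 -> substrate=0 bound=1 product=3
t=4: arr=3 -> substrate=1 bound=3 product=3
t=5: arr=2 -> substrate=2 bound=3 product=4
t=6: arr=0 -> substrate=0 bound=3 product=6
t=7: arr=3 -> substrate=2 bound=3 product=7
t=8: arr=1 -> substrate=1 bound=3 product=9
t=9: arr=1 -> substrate=1 bound=3 product=10
t=10: arr=3 -> substrate=2 bound=3 product=12

Answer: 12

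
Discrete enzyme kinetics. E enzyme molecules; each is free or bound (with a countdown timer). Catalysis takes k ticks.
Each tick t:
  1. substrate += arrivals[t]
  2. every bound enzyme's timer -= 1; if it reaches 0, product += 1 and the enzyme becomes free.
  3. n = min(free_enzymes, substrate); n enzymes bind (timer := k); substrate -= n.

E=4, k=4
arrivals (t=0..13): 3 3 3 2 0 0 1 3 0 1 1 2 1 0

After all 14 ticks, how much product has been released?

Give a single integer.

t=0: arr=3 -> substrate=0 bound=3 product=0
t=1: arr=3 -> substrate=2 bound=4 product=0
t=2: arr=3 -> substrate=5 bound=4 product=0
t=3: arr=2 -> substrate=7 bound=4 product=0
t=4: arr=0 -> substrate=4 bound=4 product=3
t=5: arr=0 -> substrate=3 bound=4 product=4
t=6: arr=1 -> substrate=4 bound=4 product=4
t=7: arr=3 -> substrate=7 bound=4 product=4
t=8: arr=0 -> substrate=4 bound=4 product=7
t=9: arr=1 -> substrate=4 bound=4 product=8
t=10: arr=1 -> substrate=5 bound=4 product=8
t=11: arr=2 -> substrate=7 bound=4 product=8
t=12: arr=1 -> substrate=5 bound=4 product=11
t=13: arr=0 -> substrate=4 bound=4 product=12

Answer: 12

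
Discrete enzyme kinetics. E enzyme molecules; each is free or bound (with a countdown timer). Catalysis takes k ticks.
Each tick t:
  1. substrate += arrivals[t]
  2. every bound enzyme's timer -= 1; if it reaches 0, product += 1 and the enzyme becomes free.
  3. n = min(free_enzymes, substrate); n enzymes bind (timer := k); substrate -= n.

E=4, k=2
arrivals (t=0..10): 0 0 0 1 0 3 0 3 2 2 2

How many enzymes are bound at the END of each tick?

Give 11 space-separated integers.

Answer: 0 0 0 1 1 3 3 3 4 4 4

Derivation:
t=0: arr=0 -> substrate=0 bound=0 product=0
t=1: arr=0 -> substrate=0 bound=0 product=0
t=2: arr=0 -> substrate=0 bound=0 product=0
t=3: arr=1 -> substrate=0 bound=1 product=0
t=4: arr=0 -> substrate=0 bound=1 product=0
t=5: arr=3 -> substrate=0 bound=3 product=1
t=6: arr=0 -> substrate=0 bound=3 product=1
t=7: arr=3 -> substrate=0 bound=3 product=4
t=8: arr=2 -> substrate=1 bound=4 product=4
t=9: arr=2 -> substrate=0 bound=4 product=7
t=10: arr=2 -> substrate=1 bound=4 product=8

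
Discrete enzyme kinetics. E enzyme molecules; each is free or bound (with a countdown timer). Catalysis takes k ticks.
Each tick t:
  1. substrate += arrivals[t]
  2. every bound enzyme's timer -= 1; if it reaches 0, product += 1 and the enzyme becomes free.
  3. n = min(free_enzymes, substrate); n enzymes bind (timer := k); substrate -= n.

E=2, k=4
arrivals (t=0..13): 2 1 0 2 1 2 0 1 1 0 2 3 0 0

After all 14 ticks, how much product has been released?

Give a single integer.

t=0: arr=2 -> substrate=0 bound=2 product=0
t=1: arr=1 -> substrate=1 bound=2 product=0
t=2: arr=0 -> substrate=1 bound=2 product=0
t=3: arr=2 -> substrate=3 bound=2 product=0
t=4: arr=1 -> substrate=2 bound=2 product=2
t=5: arr=2 -> substrate=4 bound=2 product=2
t=6: arr=0 -> substrate=4 bound=2 product=2
t=7: arr=1 -> substrate=5 bound=2 product=2
t=8: arr=1 -> substrate=4 bound=2 product=4
t=9: arr=0 -> substrate=4 bound=2 product=4
t=10: arr=2 -> substrate=6 bound=2 product=4
t=11: arr=3 -> substrate=9 bound=2 product=4
t=12: arr=0 -> substrate=7 bound=2 product=6
t=13: arr=0 -> substrate=7 bound=2 product=6

Answer: 6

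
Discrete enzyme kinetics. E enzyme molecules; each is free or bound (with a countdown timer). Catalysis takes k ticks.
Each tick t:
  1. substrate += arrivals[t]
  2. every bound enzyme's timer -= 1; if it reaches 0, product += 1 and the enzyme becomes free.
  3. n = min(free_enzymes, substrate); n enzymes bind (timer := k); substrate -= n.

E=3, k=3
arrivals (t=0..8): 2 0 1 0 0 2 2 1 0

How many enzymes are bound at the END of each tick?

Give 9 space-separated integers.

Answer: 2 2 3 1 1 2 3 3 3

Derivation:
t=0: arr=2 -> substrate=0 bound=2 product=0
t=1: arr=0 -> substrate=0 bound=2 product=0
t=2: arr=1 -> substrate=0 bound=3 product=0
t=3: arr=0 -> substrate=0 bound=1 product=2
t=4: arr=0 -> substrate=0 bound=1 product=2
t=5: arr=2 -> substrate=0 bound=2 product=3
t=6: arr=2 -> substrate=1 bound=3 product=3
t=7: arr=1 -> substrate=2 bound=3 product=3
t=8: arr=0 -> substrate=0 bound=3 product=5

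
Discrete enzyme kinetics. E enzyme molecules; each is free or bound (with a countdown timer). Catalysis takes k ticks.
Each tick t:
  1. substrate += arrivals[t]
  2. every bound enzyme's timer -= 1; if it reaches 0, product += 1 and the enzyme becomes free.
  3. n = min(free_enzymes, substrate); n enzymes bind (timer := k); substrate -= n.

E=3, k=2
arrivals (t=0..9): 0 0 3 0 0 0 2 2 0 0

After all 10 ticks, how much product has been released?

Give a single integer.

Answer: 6

Derivation:
t=0: arr=0 -> substrate=0 bound=0 product=0
t=1: arr=0 -> substrate=0 bound=0 product=0
t=2: arr=3 -> substrate=0 bound=3 product=0
t=3: arr=0 -> substrate=0 bound=3 product=0
t=4: arr=0 -> substrate=0 bound=0 product=3
t=5: arr=0 -> substrate=0 bound=0 product=3
t=6: arr=2 -> substrate=0 bound=2 product=3
t=7: arr=2 -> substrate=1 bound=3 product=3
t=8: arr=0 -> substrate=0 bound=2 product=5
t=9: arr=0 -> substrate=0 bound=1 product=6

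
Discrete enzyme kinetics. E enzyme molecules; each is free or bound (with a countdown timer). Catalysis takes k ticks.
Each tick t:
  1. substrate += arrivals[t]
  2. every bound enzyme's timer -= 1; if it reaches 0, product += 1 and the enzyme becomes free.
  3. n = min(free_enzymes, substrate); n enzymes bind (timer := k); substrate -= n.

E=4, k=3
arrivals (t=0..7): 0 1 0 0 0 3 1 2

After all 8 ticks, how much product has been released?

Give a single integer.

Answer: 1

Derivation:
t=0: arr=0 -> substrate=0 bound=0 product=0
t=1: arr=1 -> substrate=0 bound=1 product=0
t=2: arr=0 -> substrate=0 bound=1 product=0
t=3: arr=0 -> substrate=0 bound=1 product=0
t=4: arr=0 -> substrate=0 bound=0 product=1
t=5: arr=3 -> substrate=0 bound=3 product=1
t=6: arr=1 -> substrate=0 bound=4 product=1
t=7: arr=2 -> substrate=2 bound=4 product=1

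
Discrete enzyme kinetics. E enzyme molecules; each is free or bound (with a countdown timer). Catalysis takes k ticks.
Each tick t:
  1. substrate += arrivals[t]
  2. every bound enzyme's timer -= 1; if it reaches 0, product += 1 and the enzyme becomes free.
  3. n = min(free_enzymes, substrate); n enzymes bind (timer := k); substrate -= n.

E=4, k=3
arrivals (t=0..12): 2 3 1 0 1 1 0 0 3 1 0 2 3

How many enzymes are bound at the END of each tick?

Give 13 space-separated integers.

Answer: 2 4 4 4 3 4 2 1 3 4 4 3 4

Derivation:
t=0: arr=2 -> substrate=0 bound=2 product=0
t=1: arr=3 -> substrate=1 bound=4 product=0
t=2: arr=1 -> substrate=2 bound=4 product=0
t=3: arr=0 -> substrate=0 bound=4 product=2
t=4: arr=1 -> substrate=0 bound=3 product=4
t=5: arr=1 -> substrate=0 bound=4 product=4
t=6: arr=0 -> substrate=0 bound=2 product=6
t=7: arr=0 -> substrate=0 bound=1 product=7
t=8: arr=3 -> substrate=0 bound=3 product=8
t=9: arr=1 -> substrate=0 bound=4 product=8
t=10: arr=0 -> substrate=0 bound=4 product=8
t=11: arr=2 -> substrate=0 bound=3 product=11
t=12: arr=3 -> substrate=1 bound=4 product=12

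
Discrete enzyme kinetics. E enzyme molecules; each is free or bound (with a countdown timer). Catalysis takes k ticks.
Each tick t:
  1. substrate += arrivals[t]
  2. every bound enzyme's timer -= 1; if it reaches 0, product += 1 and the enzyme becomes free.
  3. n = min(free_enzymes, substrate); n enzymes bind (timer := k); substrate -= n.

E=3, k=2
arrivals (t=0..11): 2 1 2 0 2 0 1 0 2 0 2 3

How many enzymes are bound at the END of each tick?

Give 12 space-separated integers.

Answer: 2 3 3 2 2 2 1 1 2 2 2 3

Derivation:
t=0: arr=2 -> substrate=0 bound=2 product=0
t=1: arr=1 -> substrate=0 bound=3 product=0
t=2: arr=2 -> substrate=0 bound=3 product=2
t=3: arr=0 -> substrate=0 bound=2 product=3
t=4: arr=2 -> substrate=0 bound=2 product=5
t=5: arr=0 -> substrate=0 bound=2 product=5
t=6: arr=1 -> substrate=0 bound=1 product=7
t=7: arr=0 -> substrate=0 bound=1 product=7
t=8: arr=2 -> substrate=0 bound=2 product=8
t=9: arr=0 -> substrate=0 bound=2 product=8
t=10: arr=2 -> substrate=0 bound=2 product=10
t=11: arr=3 -> substrate=2 bound=3 product=10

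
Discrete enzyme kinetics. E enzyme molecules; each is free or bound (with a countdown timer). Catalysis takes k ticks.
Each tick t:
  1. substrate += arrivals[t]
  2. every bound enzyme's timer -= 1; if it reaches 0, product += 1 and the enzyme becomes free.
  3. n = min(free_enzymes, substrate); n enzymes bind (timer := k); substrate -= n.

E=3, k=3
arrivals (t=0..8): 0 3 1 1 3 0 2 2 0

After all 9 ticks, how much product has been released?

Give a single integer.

t=0: arr=0 -> substrate=0 bound=0 product=0
t=1: arr=3 -> substrate=0 bound=3 product=0
t=2: arr=1 -> substrate=1 bound=3 product=0
t=3: arr=1 -> substrate=2 bound=3 product=0
t=4: arr=3 -> substrate=2 bound=3 product=3
t=5: arr=0 -> substrate=2 bound=3 product=3
t=6: arr=2 -> substrate=4 bound=3 product=3
t=7: arr=2 -> substrate=3 bound=3 product=6
t=8: arr=0 -> substrate=3 bound=3 product=6

Answer: 6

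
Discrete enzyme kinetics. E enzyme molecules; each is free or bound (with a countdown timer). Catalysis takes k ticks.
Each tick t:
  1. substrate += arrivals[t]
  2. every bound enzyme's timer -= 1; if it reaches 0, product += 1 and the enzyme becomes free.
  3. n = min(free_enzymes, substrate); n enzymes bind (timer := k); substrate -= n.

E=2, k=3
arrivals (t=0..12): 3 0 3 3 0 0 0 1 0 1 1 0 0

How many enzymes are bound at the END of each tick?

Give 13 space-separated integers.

t=0: arr=3 -> substrate=1 bound=2 product=0
t=1: arr=0 -> substrate=1 bound=2 product=0
t=2: arr=3 -> substrate=4 bound=2 product=0
t=3: arr=3 -> substrate=5 bound=2 product=2
t=4: arr=0 -> substrate=5 bound=2 product=2
t=5: arr=0 -> substrate=5 bound=2 product=2
t=6: arr=0 -> substrate=3 bound=2 product=4
t=7: arr=1 -> substrate=4 bound=2 product=4
t=8: arr=0 -> substrate=4 bound=2 product=4
t=9: arr=1 -> substrate=3 bound=2 product=6
t=10: arr=1 -> substrate=4 bound=2 product=6
t=11: arr=0 -> substrate=4 bound=2 product=6
t=12: arr=0 -> substrate=2 bound=2 product=8

Answer: 2 2 2 2 2 2 2 2 2 2 2 2 2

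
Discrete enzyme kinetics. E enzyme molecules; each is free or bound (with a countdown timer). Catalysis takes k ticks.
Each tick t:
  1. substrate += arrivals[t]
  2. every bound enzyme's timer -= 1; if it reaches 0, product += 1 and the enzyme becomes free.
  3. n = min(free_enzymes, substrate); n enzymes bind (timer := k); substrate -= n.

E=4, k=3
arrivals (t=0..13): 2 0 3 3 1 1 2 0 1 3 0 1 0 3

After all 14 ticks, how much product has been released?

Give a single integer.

t=0: arr=2 -> substrate=0 bound=2 product=0
t=1: arr=0 -> substrate=0 bound=2 product=0
t=2: arr=3 -> substrate=1 bound=4 product=0
t=3: arr=3 -> substrate=2 bound=4 product=2
t=4: arr=1 -> substrate=3 bound=4 product=2
t=5: arr=1 -> substrate=2 bound=4 product=4
t=6: arr=2 -> substrate=2 bound=4 product=6
t=7: arr=0 -> substrate=2 bound=4 product=6
t=8: arr=1 -> substrate=1 bound=4 product=8
t=9: arr=3 -> substrate=2 bound=4 product=10
t=10: arr=0 -> substrate=2 bound=4 product=10
t=11: arr=1 -> substrate=1 bound=4 product=12
t=12: arr=0 -> substrate=0 bound=3 product=14
t=13: arr=3 -> substrate=2 bound=4 product=14

Answer: 14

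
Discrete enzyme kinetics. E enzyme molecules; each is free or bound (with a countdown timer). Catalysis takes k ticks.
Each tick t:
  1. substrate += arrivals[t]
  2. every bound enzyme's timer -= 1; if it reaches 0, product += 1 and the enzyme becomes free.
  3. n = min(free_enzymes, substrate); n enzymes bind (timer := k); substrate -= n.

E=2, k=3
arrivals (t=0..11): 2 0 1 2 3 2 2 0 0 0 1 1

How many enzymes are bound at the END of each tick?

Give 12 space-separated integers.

Answer: 2 2 2 2 2 2 2 2 2 2 2 2

Derivation:
t=0: arr=2 -> substrate=0 bound=2 product=0
t=1: arr=0 -> substrate=0 bound=2 product=0
t=2: arr=1 -> substrate=1 bound=2 product=0
t=3: arr=2 -> substrate=1 bound=2 product=2
t=4: arr=3 -> substrate=4 bound=2 product=2
t=5: arr=2 -> substrate=6 bound=2 product=2
t=6: arr=2 -> substrate=6 bound=2 product=4
t=7: arr=0 -> substrate=6 bound=2 product=4
t=8: arr=0 -> substrate=6 bound=2 product=4
t=9: arr=0 -> substrate=4 bound=2 product=6
t=10: arr=1 -> substrate=5 bound=2 product=6
t=11: arr=1 -> substrate=6 bound=2 product=6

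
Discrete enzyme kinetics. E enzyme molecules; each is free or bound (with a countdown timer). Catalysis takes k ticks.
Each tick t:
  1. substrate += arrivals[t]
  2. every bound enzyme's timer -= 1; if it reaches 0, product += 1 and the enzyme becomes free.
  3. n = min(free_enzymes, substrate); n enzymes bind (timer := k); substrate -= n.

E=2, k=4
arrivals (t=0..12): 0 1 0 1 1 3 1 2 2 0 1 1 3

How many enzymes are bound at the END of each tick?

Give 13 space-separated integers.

t=0: arr=0 -> substrate=0 bound=0 product=0
t=1: arr=1 -> substrate=0 bound=1 product=0
t=2: arr=0 -> substrate=0 bound=1 product=0
t=3: arr=1 -> substrate=0 bound=2 product=0
t=4: arr=1 -> substrate=1 bound=2 product=0
t=5: arr=3 -> substrate=3 bound=2 product=1
t=6: arr=1 -> substrate=4 bound=2 product=1
t=7: arr=2 -> substrate=5 bound=2 product=2
t=8: arr=2 -> substrate=7 bound=2 product=2
t=9: arr=0 -> substrate=6 bound=2 product=3
t=10: arr=1 -> substrate=7 bound=2 product=3
t=11: arr=1 -> substrate=7 bound=2 product=4
t=12: arr=3 -> substrate=10 bound=2 product=4

Answer: 0 1 1 2 2 2 2 2 2 2 2 2 2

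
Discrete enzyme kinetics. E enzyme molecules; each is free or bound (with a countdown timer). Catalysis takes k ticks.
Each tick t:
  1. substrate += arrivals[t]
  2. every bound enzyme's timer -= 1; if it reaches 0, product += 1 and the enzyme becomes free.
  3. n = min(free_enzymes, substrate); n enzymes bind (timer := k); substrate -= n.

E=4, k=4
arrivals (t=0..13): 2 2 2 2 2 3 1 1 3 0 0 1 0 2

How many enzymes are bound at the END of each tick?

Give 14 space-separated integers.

t=0: arr=2 -> substrate=0 bound=2 product=0
t=1: arr=2 -> substrate=0 bound=4 product=0
t=2: arr=2 -> substrate=2 bound=4 product=0
t=3: arr=2 -> substrate=4 bound=4 product=0
t=4: arr=2 -> substrate=4 bound=4 product=2
t=5: arr=3 -> substrate=5 bound=4 product=4
t=6: arr=1 -> substrate=6 bound=4 product=4
t=7: arr=1 -> substrate=7 bound=4 product=4
t=8: arr=3 -> substrate=8 bound=4 product=6
t=9: arr=0 -> substrate=6 bound=4 product=8
t=10: arr=0 -> substrate=6 bound=4 product=8
t=11: arr=1 -> substrate=7 bound=4 product=8
t=12: arr=0 -> substrate=5 bound=4 product=10
t=13: arr=2 -> substrate=5 bound=4 product=12

Answer: 2 4 4 4 4 4 4 4 4 4 4 4 4 4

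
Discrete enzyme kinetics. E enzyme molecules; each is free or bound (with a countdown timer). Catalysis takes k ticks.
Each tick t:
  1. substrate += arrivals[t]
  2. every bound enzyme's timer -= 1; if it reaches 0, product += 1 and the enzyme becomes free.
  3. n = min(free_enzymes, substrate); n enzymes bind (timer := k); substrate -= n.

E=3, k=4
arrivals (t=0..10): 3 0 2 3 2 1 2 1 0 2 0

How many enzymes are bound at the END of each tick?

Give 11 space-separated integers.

Answer: 3 3 3 3 3 3 3 3 3 3 3

Derivation:
t=0: arr=3 -> substrate=0 bound=3 product=0
t=1: arr=0 -> substrate=0 bound=3 product=0
t=2: arr=2 -> substrate=2 bound=3 product=0
t=3: arr=3 -> substrate=5 bound=3 product=0
t=4: arr=2 -> substrate=4 bound=3 product=3
t=5: arr=1 -> substrate=5 bound=3 product=3
t=6: arr=2 -> substrate=7 bound=3 product=3
t=7: arr=1 -> substrate=8 bound=3 product=3
t=8: arr=0 -> substrate=5 bound=3 product=6
t=9: arr=2 -> substrate=7 bound=3 product=6
t=10: arr=0 -> substrate=7 bound=3 product=6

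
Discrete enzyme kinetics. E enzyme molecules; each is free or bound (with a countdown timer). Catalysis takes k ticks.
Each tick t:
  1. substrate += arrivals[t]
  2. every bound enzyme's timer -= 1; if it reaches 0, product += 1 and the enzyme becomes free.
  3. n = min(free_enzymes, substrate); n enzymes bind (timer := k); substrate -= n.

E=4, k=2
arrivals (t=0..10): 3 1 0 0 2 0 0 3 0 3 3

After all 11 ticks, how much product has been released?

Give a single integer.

Answer: 9

Derivation:
t=0: arr=3 -> substrate=0 bound=3 product=0
t=1: arr=1 -> substrate=0 bound=4 product=0
t=2: arr=0 -> substrate=0 bound=1 product=3
t=3: arr=0 -> substrate=0 bound=0 product=4
t=4: arr=2 -> substrate=0 bound=2 product=4
t=5: arr=0 -> substrate=0 bound=2 product=4
t=6: arr=0 -> substrate=0 bound=0 product=6
t=7: arr=3 -> substrate=0 bound=3 product=6
t=8: arr=0 -> substrate=0 bound=3 product=6
t=9: arr=3 -> substrate=0 bound=3 product=9
t=10: arr=3 -> substrate=2 bound=4 product=9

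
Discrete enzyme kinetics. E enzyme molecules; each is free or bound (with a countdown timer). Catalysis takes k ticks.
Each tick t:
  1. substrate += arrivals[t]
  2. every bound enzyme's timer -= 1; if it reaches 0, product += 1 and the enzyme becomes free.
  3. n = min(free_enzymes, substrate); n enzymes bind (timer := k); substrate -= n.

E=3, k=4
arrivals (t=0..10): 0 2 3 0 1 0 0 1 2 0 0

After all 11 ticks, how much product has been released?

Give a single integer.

t=0: arr=0 -> substrate=0 bound=0 product=0
t=1: arr=2 -> substrate=0 bound=2 product=0
t=2: arr=3 -> substrate=2 bound=3 product=0
t=3: arr=0 -> substrate=2 bound=3 product=0
t=4: arr=1 -> substrate=3 bound=3 product=0
t=5: arr=0 -> substrate=1 bound=3 product=2
t=6: arr=0 -> substrate=0 bound=3 product=3
t=7: arr=1 -> substrate=1 bound=3 product=3
t=8: arr=2 -> substrate=3 bound=3 product=3
t=9: arr=0 -> substrate=1 bound=3 product=5
t=10: arr=0 -> substrate=0 bound=3 product=6

Answer: 6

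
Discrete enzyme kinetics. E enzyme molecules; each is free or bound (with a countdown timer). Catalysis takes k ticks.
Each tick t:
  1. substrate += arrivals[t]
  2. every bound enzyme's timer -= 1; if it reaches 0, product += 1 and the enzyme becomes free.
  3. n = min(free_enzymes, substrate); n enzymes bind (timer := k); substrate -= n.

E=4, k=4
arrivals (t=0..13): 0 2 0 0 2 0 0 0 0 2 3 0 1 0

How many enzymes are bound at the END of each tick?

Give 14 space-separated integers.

t=0: arr=0 -> substrate=0 bound=0 product=0
t=1: arr=2 -> substrate=0 bound=2 product=0
t=2: arr=0 -> substrate=0 bound=2 product=0
t=3: arr=0 -> substrate=0 bound=2 product=0
t=4: arr=2 -> substrate=0 bound=4 product=0
t=5: arr=0 -> substrate=0 bound=2 product=2
t=6: arr=0 -> substrate=0 bound=2 product=2
t=7: arr=0 -> substrate=0 bound=2 product=2
t=8: arr=0 -> substrate=0 bound=0 product=4
t=9: arr=2 -> substrate=0 bound=2 product=4
t=10: arr=3 -> substrate=1 bound=4 product=4
t=11: arr=0 -> substrate=1 bound=4 product=4
t=12: arr=1 -> substrate=2 bound=4 product=4
t=13: arr=0 -> substrate=0 bound=4 product=6

Answer: 0 2 2 2 4 2 2 2 0 2 4 4 4 4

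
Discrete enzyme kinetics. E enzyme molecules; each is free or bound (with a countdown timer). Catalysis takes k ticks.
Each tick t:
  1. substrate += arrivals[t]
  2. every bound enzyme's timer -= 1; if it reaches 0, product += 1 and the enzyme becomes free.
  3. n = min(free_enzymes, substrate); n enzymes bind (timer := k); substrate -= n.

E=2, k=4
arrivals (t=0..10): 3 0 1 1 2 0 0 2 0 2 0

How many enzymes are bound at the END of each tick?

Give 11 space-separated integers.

Answer: 2 2 2 2 2 2 2 2 2 2 2

Derivation:
t=0: arr=3 -> substrate=1 bound=2 product=0
t=1: arr=0 -> substrate=1 bound=2 product=0
t=2: arr=1 -> substrate=2 bound=2 product=0
t=3: arr=1 -> substrate=3 bound=2 product=0
t=4: arr=2 -> substrate=3 bound=2 product=2
t=5: arr=0 -> substrate=3 bound=2 product=2
t=6: arr=0 -> substrate=3 bound=2 product=2
t=7: arr=2 -> substrate=5 bound=2 product=2
t=8: arr=0 -> substrate=3 bound=2 product=4
t=9: arr=2 -> substrate=5 bound=2 product=4
t=10: arr=0 -> substrate=5 bound=2 product=4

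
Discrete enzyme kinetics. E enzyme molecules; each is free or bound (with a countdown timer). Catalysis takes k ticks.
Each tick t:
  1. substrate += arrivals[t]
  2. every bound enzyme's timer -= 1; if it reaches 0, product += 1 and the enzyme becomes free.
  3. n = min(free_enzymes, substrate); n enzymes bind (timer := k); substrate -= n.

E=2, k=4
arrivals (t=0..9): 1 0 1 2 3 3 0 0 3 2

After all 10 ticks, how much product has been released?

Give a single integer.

t=0: arr=1 -> substrate=0 bound=1 product=0
t=1: arr=0 -> substrate=0 bound=1 product=0
t=2: arr=1 -> substrate=0 bound=2 product=0
t=3: arr=2 -> substrate=2 bound=2 product=0
t=4: arr=3 -> substrate=4 bound=2 product=1
t=5: arr=3 -> substrate=7 bound=2 product=1
t=6: arr=0 -> substrate=6 bound=2 product=2
t=7: arr=0 -> substrate=6 bound=2 product=2
t=8: arr=3 -> substrate=8 bound=2 product=3
t=9: arr=2 -> substrate=10 bound=2 product=3

Answer: 3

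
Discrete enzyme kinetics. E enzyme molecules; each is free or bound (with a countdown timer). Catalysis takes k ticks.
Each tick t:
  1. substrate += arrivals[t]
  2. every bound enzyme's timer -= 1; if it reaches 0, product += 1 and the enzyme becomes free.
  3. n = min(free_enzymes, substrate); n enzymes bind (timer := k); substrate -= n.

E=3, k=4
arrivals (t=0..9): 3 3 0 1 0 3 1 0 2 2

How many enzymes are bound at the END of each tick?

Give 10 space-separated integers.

Answer: 3 3 3 3 3 3 3 3 3 3

Derivation:
t=0: arr=3 -> substrate=0 bound=3 product=0
t=1: arr=3 -> substrate=3 bound=3 product=0
t=2: arr=0 -> substrate=3 bound=3 product=0
t=3: arr=1 -> substrate=4 bound=3 product=0
t=4: arr=0 -> substrate=1 bound=3 product=3
t=5: arr=3 -> substrate=4 bound=3 product=3
t=6: arr=1 -> substrate=5 bound=3 product=3
t=7: arr=0 -> substrate=5 bound=3 product=3
t=8: arr=2 -> substrate=4 bound=3 product=6
t=9: arr=2 -> substrate=6 bound=3 product=6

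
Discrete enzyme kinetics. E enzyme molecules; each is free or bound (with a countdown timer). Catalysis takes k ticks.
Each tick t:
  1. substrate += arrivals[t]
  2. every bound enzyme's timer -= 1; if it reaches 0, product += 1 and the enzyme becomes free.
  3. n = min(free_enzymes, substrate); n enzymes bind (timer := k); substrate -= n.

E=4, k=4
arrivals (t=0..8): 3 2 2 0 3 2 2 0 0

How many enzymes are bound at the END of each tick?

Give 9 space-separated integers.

Answer: 3 4 4 4 4 4 4 4 4

Derivation:
t=0: arr=3 -> substrate=0 bound=3 product=0
t=1: arr=2 -> substrate=1 bound=4 product=0
t=2: arr=2 -> substrate=3 bound=4 product=0
t=3: arr=0 -> substrate=3 bound=4 product=0
t=4: arr=3 -> substrate=3 bound=4 product=3
t=5: arr=2 -> substrate=4 bound=4 product=4
t=6: arr=2 -> substrate=6 bound=4 product=4
t=7: arr=0 -> substrate=6 bound=4 product=4
t=8: arr=0 -> substrate=3 bound=4 product=7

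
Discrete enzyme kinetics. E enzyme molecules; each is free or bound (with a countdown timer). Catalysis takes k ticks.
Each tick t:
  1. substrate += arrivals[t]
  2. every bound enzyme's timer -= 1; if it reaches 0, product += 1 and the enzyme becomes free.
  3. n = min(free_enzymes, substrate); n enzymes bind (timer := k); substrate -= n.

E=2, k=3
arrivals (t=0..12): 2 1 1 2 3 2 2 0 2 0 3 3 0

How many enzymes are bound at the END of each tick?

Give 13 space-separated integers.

Answer: 2 2 2 2 2 2 2 2 2 2 2 2 2

Derivation:
t=0: arr=2 -> substrate=0 bound=2 product=0
t=1: arr=1 -> substrate=1 bound=2 product=0
t=2: arr=1 -> substrate=2 bound=2 product=0
t=3: arr=2 -> substrate=2 bound=2 product=2
t=4: arr=3 -> substrate=5 bound=2 product=2
t=5: arr=2 -> substrate=7 bound=2 product=2
t=6: arr=2 -> substrate=7 bound=2 product=4
t=7: arr=0 -> substrate=7 bound=2 product=4
t=8: arr=2 -> substrate=9 bound=2 product=4
t=9: arr=0 -> substrate=7 bound=2 product=6
t=10: arr=3 -> substrate=10 bound=2 product=6
t=11: arr=3 -> substrate=13 bound=2 product=6
t=12: arr=0 -> substrate=11 bound=2 product=8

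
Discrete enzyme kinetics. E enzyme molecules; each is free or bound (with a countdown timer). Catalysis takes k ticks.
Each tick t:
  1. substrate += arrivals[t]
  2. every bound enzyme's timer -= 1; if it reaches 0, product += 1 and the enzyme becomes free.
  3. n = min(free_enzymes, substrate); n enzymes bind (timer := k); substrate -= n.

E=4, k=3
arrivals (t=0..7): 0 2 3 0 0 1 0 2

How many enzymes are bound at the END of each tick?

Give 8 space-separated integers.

t=0: arr=0 -> substrate=0 bound=0 product=0
t=1: arr=2 -> substrate=0 bound=2 product=0
t=2: arr=3 -> substrate=1 bound=4 product=0
t=3: arr=0 -> substrate=1 bound=4 product=0
t=4: arr=0 -> substrate=0 bound=3 product=2
t=5: arr=1 -> substrate=0 bound=2 product=4
t=6: arr=0 -> substrate=0 bound=2 product=4
t=7: arr=2 -> substrate=0 bound=3 product=5

Answer: 0 2 4 4 3 2 2 3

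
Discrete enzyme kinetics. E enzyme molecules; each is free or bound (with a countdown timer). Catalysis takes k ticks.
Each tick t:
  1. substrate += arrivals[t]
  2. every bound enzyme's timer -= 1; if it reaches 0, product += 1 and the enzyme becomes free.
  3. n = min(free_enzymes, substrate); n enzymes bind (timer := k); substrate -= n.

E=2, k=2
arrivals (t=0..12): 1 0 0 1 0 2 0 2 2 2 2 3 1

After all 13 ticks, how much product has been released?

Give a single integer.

Answer: 8

Derivation:
t=0: arr=1 -> substrate=0 bound=1 product=0
t=1: arr=0 -> substrate=0 bound=1 product=0
t=2: arr=0 -> substrate=0 bound=0 product=1
t=3: arr=1 -> substrate=0 bound=1 product=1
t=4: arr=0 -> substrate=0 bound=1 product=1
t=5: arr=2 -> substrate=0 bound=2 product=2
t=6: arr=0 -> substrate=0 bound=2 product=2
t=7: arr=2 -> substrate=0 bound=2 product=4
t=8: arr=2 -> substrate=2 bound=2 product=4
t=9: arr=2 -> substrate=2 bound=2 product=6
t=10: arr=2 -> substrate=4 bound=2 product=6
t=11: arr=3 -> substrate=5 bound=2 product=8
t=12: arr=1 -> substrate=6 bound=2 product=8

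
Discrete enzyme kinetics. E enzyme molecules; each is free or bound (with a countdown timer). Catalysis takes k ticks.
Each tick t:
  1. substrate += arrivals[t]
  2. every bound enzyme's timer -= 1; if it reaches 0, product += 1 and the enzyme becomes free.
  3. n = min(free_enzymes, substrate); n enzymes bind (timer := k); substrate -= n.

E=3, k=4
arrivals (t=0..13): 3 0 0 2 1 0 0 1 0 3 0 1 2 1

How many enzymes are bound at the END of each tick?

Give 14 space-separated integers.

t=0: arr=3 -> substrate=0 bound=3 product=0
t=1: arr=0 -> substrate=0 bound=3 product=0
t=2: arr=0 -> substrate=0 bound=3 product=0
t=3: arr=2 -> substrate=2 bound=3 product=0
t=4: arr=1 -> substrate=0 bound=3 product=3
t=5: arr=0 -> substrate=0 bound=3 product=3
t=6: arr=0 -> substrate=0 bound=3 product=3
t=7: arr=1 -> substrate=1 bound=3 product=3
t=8: arr=0 -> substrate=0 bound=1 product=6
t=9: arr=3 -> substrate=1 bound=3 product=6
t=10: arr=0 -> substrate=1 bound=3 product=6
t=11: arr=1 -> substrate=2 bound=3 product=6
t=12: arr=2 -> substrate=3 bound=3 product=7
t=13: arr=1 -> substrate=2 bound=3 product=9

Answer: 3 3 3 3 3 3 3 3 1 3 3 3 3 3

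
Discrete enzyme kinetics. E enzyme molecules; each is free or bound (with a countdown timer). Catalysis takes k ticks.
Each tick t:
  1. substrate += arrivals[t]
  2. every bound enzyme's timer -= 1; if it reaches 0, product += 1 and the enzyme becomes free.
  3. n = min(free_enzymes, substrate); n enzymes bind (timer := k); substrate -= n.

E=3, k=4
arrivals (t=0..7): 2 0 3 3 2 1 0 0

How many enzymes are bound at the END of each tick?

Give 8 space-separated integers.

t=0: arr=2 -> substrate=0 bound=2 product=0
t=1: arr=0 -> substrate=0 bound=2 product=0
t=2: arr=3 -> substrate=2 bound=3 product=0
t=3: arr=3 -> substrate=5 bound=3 product=0
t=4: arr=2 -> substrate=5 bound=3 product=2
t=5: arr=1 -> substrate=6 bound=3 product=2
t=6: arr=0 -> substrate=5 bound=3 product=3
t=7: arr=0 -> substrate=5 bound=3 product=3

Answer: 2 2 3 3 3 3 3 3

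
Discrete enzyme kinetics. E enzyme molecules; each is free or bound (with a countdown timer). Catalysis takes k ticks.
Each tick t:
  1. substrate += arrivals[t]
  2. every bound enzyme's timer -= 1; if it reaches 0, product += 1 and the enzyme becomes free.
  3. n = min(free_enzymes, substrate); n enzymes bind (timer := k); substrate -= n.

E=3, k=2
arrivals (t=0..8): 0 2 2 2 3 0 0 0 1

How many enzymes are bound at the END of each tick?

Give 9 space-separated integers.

t=0: arr=0 -> substrate=0 bound=0 product=0
t=1: arr=2 -> substrate=0 bound=2 product=0
t=2: arr=2 -> substrate=1 bound=3 product=0
t=3: arr=2 -> substrate=1 bound=3 product=2
t=4: arr=3 -> substrate=3 bound=3 product=3
t=5: arr=0 -> substrate=1 bound=3 product=5
t=6: arr=0 -> substrate=0 bound=3 product=6
t=7: arr=0 -> substrate=0 bound=1 product=8
t=8: arr=1 -> substrate=0 bound=1 product=9

Answer: 0 2 3 3 3 3 3 1 1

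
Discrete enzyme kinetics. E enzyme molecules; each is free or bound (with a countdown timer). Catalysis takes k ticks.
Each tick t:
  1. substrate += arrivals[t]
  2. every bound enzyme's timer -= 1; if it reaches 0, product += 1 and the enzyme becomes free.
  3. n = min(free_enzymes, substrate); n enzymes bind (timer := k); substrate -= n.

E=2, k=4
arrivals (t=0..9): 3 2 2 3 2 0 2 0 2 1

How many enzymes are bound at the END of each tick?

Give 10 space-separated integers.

t=0: arr=3 -> substrate=1 bound=2 product=0
t=1: arr=2 -> substrate=3 bound=2 product=0
t=2: arr=2 -> substrate=5 bound=2 product=0
t=3: arr=3 -> substrate=8 bound=2 product=0
t=4: arr=2 -> substrate=8 bound=2 product=2
t=5: arr=0 -> substrate=8 bound=2 product=2
t=6: arr=2 -> substrate=10 bound=2 product=2
t=7: arr=0 -> substrate=10 bound=2 product=2
t=8: arr=2 -> substrate=10 bound=2 product=4
t=9: arr=1 -> substrate=11 bound=2 product=4

Answer: 2 2 2 2 2 2 2 2 2 2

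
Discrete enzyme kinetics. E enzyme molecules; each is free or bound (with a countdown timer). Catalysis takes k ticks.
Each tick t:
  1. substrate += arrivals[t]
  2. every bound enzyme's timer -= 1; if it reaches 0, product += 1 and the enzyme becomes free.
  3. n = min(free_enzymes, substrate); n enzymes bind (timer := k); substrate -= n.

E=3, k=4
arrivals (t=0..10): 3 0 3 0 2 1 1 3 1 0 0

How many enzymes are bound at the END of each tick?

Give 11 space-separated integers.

t=0: arr=3 -> substrate=0 bound=3 product=0
t=1: arr=0 -> substrate=0 bound=3 product=0
t=2: arr=3 -> substrate=3 bound=3 product=0
t=3: arr=0 -> substrate=3 bound=3 product=0
t=4: arr=2 -> substrate=2 bound=3 product=3
t=5: arr=1 -> substrate=3 bound=3 product=3
t=6: arr=1 -> substrate=4 bound=3 product=3
t=7: arr=3 -> substrate=7 bound=3 product=3
t=8: arr=1 -> substrate=5 bound=3 product=6
t=9: arr=0 -> substrate=5 bound=3 product=6
t=10: arr=0 -> substrate=5 bound=3 product=6

Answer: 3 3 3 3 3 3 3 3 3 3 3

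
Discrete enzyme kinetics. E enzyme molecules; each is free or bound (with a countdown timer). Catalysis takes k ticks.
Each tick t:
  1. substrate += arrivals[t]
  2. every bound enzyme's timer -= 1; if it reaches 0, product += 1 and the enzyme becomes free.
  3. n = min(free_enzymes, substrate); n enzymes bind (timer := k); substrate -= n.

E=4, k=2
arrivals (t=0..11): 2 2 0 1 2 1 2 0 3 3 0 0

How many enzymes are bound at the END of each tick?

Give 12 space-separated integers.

Answer: 2 4 2 1 3 3 3 2 3 4 3 2

Derivation:
t=0: arr=2 -> substrate=0 bound=2 product=0
t=1: arr=2 -> substrate=0 bound=4 product=0
t=2: arr=0 -> substrate=0 bound=2 product=2
t=3: arr=1 -> substrate=0 bound=1 product=4
t=4: arr=2 -> substrate=0 bound=3 product=4
t=5: arr=1 -> substrate=0 bound=3 product=5
t=6: arr=2 -> substrate=0 bound=3 product=7
t=7: arr=0 -> substrate=0 bound=2 product=8
t=8: arr=3 -> substrate=0 bound=3 product=10
t=9: arr=3 -> substrate=2 bound=4 product=10
t=10: arr=0 -> substrate=0 bound=3 product=13
t=11: arr=0 -> substrate=0 bound=2 product=14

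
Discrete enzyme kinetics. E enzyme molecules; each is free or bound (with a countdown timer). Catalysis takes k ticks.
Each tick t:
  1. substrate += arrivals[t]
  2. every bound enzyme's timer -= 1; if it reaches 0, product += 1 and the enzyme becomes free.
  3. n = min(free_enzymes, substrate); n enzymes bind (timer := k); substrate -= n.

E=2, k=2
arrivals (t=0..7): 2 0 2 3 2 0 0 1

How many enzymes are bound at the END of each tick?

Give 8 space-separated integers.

t=0: arr=2 -> substrate=0 bound=2 product=0
t=1: arr=0 -> substrate=0 bound=2 product=0
t=2: arr=2 -> substrate=0 bound=2 product=2
t=3: arr=3 -> substrate=3 bound=2 product=2
t=4: arr=2 -> substrate=3 bound=2 product=4
t=5: arr=0 -> substrate=3 bound=2 product=4
t=6: arr=0 -> substrate=1 bound=2 product=6
t=7: arr=1 -> substrate=2 bound=2 product=6

Answer: 2 2 2 2 2 2 2 2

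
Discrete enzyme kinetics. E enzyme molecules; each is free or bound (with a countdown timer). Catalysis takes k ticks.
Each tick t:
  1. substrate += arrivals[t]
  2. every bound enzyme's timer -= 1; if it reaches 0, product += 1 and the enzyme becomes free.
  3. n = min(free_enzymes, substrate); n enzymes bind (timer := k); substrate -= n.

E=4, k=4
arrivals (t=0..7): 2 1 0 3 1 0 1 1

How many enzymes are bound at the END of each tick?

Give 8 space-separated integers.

Answer: 2 3 3 4 4 4 4 4

Derivation:
t=0: arr=2 -> substrate=0 bound=2 product=0
t=1: arr=1 -> substrate=0 bound=3 product=0
t=2: arr=0 -> substrate=0 bound=3 product=0
t=3: arr=3 -> substrate=2 bound=4 product=0
t=4: arr=1 -> substrate=1 bound=4 product=2
t=5: arr=0 -> substrate=0 bound=4 product=3
t=6: arr=1 -> substrate=1 bound=4 product=3
t=7: arr=1 -> substrate=1 bound=4 product=4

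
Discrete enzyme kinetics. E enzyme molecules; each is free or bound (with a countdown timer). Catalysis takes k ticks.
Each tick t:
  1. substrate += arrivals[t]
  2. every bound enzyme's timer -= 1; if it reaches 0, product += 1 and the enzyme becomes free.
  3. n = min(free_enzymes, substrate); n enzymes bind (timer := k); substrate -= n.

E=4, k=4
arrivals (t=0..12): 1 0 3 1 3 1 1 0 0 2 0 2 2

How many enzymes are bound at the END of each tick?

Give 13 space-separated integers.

Answer: 1 1 4 4 4 4 4 4 4 4 4 4 4

Derivation:
t=0: arr=1 -> substrate=0 bound=1 product=0
t=1: arr=0 -> substrate=0 bound=1 product=0
t=2: arr=3 -> substrate=0 bound=4 product=0
t=3: arr=1 -> substrate=1 bound=4 product=0
t=4: arr=3 -> substrate=3 bound=4 product=1
t=5: arr=1 -> substrate=4 bound=4 product=1
t=6: arr=1 -> substrate=2 bound=4 product=4
t=7: arr=0 -> substrate=2 bound=4 product=4
t=8: arr=0 -> substrate=1 bound=4 product=5
t=9: arr=2 -> substrate=3 bound=4 product=5
t=10: arr=0 -> substrate=0 bound=4 product=8
t=11: arr=2 -> substrate=2 bound=4 product=8
t=12: arr=2 -> substrate=3 bound=4 product=9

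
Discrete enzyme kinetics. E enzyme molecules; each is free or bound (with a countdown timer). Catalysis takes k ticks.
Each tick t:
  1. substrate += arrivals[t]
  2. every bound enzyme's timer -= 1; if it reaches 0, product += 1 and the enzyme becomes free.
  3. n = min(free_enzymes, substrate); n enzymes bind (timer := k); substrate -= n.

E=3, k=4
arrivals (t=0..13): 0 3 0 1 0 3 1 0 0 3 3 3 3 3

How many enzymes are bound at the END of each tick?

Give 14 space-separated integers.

t=0: arr=0 -> substrate=0 bound=0 product=0
t=1: arr=3 -> substrate=0 bound=3 product=0
t=2: arr=0 -> substrate=0 bound=3 product=0
t=3: arr=1 -> substrate=1 bound=3 product=0
t=4: arr=0 -> substrate=1 bound=3 product=0
t=5: arr=3 -> substrate=1 bound=3 product=3
t=6: arr=1 -> substrate=2 bound=3 product=3
t=7: arr=0 -> substrate=2 bound=3 product=3
t=8: arr=0 -> substrate=2 bound=3 product=3
t=9: arr=3 -> substrate=2 bound=3 product=6
t=10: arr=3 -> substrate=5 bound=3 product=6
t=11: arr=3 -> substrate=8 bound=3 product=6
t=12: arr=3 -> substrate=11 bound=3 product=6
t=13: arr=3 -> substrate=11 bound=3 product=9

Answer: 0 3 3 3 3 3 3 3 3 3 3 3 3 3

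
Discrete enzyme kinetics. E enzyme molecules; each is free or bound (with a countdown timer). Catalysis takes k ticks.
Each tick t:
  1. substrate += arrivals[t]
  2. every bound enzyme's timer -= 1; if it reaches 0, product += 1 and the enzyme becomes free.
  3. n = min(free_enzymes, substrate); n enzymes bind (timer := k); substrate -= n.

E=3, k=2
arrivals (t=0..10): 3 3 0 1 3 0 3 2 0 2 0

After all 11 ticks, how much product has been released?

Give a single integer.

Answer: 15

Derivation:
t=0: arr=3 -> substrate=0 bound=3 product=0
t=1: arr=3 -> substrate=3 bound=3 product=0
t=2: arr=0 -> substrate=0 bound=3 product=3
t=3: arr=1 -> substrate=1 bound=3 product=3
t=4: arr=3 -> substrate=1 bound=3 product=6
t=5: arr=0 -> substrate=1 bound=3 product=6
t=6: arr=3 -> substrate=1 bound=3 product=9
t=7: arr=2 -> substrate=3 bound=3 product=9
t=8: arr=0 -> substrate=0 bound=3 product=12
t=9: arr=2 -> substrate=2 bound=3 product=12
t=10: arr=0 -> substrate=0 bound=2 product=15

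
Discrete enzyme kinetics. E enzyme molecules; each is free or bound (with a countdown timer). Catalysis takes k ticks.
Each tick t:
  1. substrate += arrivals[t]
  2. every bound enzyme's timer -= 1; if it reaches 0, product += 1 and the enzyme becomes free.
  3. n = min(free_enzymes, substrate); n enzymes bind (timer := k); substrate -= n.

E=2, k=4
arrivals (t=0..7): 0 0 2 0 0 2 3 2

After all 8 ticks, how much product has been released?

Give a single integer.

t=0: arr=0 -> substrate=0 bound=0 product=0
t=1: arr=0 -> substrate=0 bound=0 product=0
t=2: arr=2 -> substrate=0 bound=2 product=0
t=3: arr=0 -> substrate=0 bound=2 product=0
t=4: arr=0 -> substrate=0 bound=2 product=0
t=5: arr=2 -> substrate=2 bound=2 product=0
t=6: arr=3 -> substrate=3 bound=2 product=2
t=7: arr=2 -> substrate=5 bound=2 product=2

Answer: 2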